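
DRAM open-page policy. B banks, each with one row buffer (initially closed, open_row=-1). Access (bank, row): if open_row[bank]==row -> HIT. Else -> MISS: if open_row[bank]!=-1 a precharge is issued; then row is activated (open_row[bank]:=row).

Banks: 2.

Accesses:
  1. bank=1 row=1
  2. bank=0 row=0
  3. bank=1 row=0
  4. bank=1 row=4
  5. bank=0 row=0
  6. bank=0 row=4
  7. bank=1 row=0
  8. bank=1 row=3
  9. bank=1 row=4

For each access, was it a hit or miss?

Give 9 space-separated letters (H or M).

Answer: M M M M H M M M M

Derivation:
Acc 1: bank1 row1 -> MISS (open row1); precharges=0
Acc 2: bank0 row0 -> MISS (open row0); precharges=0
Acc 3: bank1 row0 -> MISS (open row0); precharges=1
Acc 4: bank1 row4 -> MISS (open row4); precharges=2
Acc 5: bank0 row0 -> HIT
Acc 6: bank0 row4 -> MISS (open row4); precharges=3
Acc 7: bank1 row0 -> MISS (open row0); precharges=4
Acc 8: bank1 row3 -> MISS (open row3); precharges=5
Acc 9: bank1 row4 -> MISS (open row4); precharges=6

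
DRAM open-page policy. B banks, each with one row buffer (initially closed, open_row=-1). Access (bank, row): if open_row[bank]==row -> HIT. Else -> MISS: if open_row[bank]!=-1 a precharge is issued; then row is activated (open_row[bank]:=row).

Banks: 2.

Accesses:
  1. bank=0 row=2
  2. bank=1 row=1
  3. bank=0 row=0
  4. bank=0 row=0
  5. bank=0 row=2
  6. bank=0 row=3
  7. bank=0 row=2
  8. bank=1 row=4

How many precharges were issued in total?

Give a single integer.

Answer: 5

Derivation:
Acc 1: bank0 row2 -> MISS (open row2); precharges=0
Acc 2: bank1 row1 -> MISS (open row1); precharges=0
Acc 3: bank0 row0 -> MISS (open row0); precharges=1
Acc 4: bank0 row0 -> HIT
Acc 5: bank0 row2 -> MISS (open row2); precharges=2
Acc 6: bank0 row3 -> MISS (open row3); precharges=3
Acc 7: bank0 row2 -> MISS (open row2); precharges=4
Acc 8: bank1 row4 -> MISS (open row4); precharges=5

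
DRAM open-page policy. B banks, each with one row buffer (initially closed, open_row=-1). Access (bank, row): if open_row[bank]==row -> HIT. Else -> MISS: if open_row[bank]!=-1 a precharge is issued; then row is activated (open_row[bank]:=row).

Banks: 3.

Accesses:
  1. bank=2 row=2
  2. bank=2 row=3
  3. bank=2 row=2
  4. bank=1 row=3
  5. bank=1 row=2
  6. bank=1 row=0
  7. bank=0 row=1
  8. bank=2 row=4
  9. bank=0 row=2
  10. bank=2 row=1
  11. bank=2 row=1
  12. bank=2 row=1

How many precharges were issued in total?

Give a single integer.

Acc 1: bank2 row2 -> MISS (open row2); precharges=0
Acc 2: bank2 row3 -> MISS (open row3); precharges=1
Acc 3: bank2 row2 -> MISS (open row2); precharges=2
Acc 4: bank1 row3 -> MISS (open row3); precharges=2
Acc 5: bank1 row2 -> MISS (open row2); precharges=3
Acc 6: bank1 row0 -> MISS (open row0); precharges=4
Acc 7: bank0 row1 -> MISS (open row1); precharges=4
Acc 8: bank2 row4 -> MISS (open row4); precharges=5
Acc 9: bank0 row2 -> MISS (open row2); precharges=6
Acc 10: bank2 row1 -> MISS (open row1); precharges=7
Acc 11: bank2 row1 -> HIT
Acc 12: bank2 row1 -> HIT

Answer: 7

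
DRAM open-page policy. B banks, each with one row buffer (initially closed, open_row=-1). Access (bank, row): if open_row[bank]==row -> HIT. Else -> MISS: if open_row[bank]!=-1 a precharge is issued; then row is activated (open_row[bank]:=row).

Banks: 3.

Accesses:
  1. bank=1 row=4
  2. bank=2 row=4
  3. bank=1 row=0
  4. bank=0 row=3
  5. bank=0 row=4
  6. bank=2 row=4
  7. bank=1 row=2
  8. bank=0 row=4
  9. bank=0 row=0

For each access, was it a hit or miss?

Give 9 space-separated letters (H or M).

Acc 1: bank1 row4 -> MISS (open row4); precharges=0
Acc 2: bank2 row4 -> MISS (open row4); precharges=0
Acc 3: bank1 row0 -> MISS (open row0); precharges=1
Acc 4: bank0 row3 -> MISS (open row3); precharges=1
Acc 5: bank0 row4 -> MISS (open row4); precharges=2
Acc 6: bank2 row4 -> HIT
Acc 7: bank1 row2 -> MISS (open row2); precharges=3
Acc 8: bank0 row4 -> HIT
Acc 9: bank0 row0 -> MISS (open row0); precharges=4

Answer: M M M M M H M H M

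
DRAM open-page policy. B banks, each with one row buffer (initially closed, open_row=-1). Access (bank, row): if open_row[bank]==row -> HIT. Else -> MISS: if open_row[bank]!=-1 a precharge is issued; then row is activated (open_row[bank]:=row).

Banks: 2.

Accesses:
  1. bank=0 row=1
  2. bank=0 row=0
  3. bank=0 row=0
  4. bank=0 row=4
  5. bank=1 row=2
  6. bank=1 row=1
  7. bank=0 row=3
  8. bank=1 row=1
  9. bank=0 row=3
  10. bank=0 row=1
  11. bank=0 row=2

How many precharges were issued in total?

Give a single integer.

Answer: 6

Derivation:
Acc 1: bank0 row1 -> MISS (open row1); precharges=0
Acc 2: bank0 row0 -> MISS (open row0); precharges=1
Acc 3: bank0 row0 -> HIT
Acc 4: bank0 row4 -> MISS (open row4); precharges=2
Acc 5: bank1 row2 -> MISS (open row2); precharges=2
Acc 6: bank1 row1 -> MISS (open row1); precharges=3
Acc 7: bank0 row3 -> MISS (open row3); precharges=4
Acc 8: bank1 row1 -> HIT
Acc 9: bank0 row3 -> HIT
Acc 10: bank0 row1 -> MISS (open row1); precharges=5
Acc 11: bank0 row2 -> MISS (open row2); precharges=6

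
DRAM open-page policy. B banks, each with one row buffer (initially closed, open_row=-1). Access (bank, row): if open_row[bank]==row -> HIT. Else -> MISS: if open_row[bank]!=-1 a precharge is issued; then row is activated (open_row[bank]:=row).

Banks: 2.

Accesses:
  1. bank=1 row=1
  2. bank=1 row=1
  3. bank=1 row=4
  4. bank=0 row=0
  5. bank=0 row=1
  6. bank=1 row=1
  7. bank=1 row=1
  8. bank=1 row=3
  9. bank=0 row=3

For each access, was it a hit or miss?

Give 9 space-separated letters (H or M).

Acc 1: bank1 row1 -> MISS (open row1); precharges=0
Acc 2: bank1 row1 -> HIT
Acc 3: bank1 row4 -> MISS (open row4); precharges=1
Acc 4: bank0 row0 -> MISS (open row0); precharges=1
Acc 5: bank0 row1 -> MISS (open row1); precharges=2
Acc 6: bank1 row1 -> MISS (open row1); precharges=3
Acc 7: bank1 row1 -> HIT
Acc 8: bank1 row3 -> MISS (open row3); precharges=4
Acc 9: bank0 row3 -> MISS (open row3); precharges=5

Answer: M H M M M M H M M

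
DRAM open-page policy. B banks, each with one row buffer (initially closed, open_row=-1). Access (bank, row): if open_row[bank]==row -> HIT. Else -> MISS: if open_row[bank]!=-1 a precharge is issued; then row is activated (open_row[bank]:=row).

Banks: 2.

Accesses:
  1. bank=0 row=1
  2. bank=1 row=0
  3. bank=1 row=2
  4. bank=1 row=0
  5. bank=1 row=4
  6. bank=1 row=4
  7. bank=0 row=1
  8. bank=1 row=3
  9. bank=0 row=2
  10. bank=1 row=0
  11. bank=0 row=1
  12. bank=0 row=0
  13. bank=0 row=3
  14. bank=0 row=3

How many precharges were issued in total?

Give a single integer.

Acc 1: bank0 row1 -> MISS (open row1); precharges=0
Acc 2: bank1 row0 -> MISS (open row0); precharges=0
Acc 3: bank1 row2 -> MISS (open row2); precharges=1
Acc 4: bank1 row0 -> MISS (open row0); precharges=2
Acc 5: bank1 row4 -> MISS (open row4); precharges=3
Acc 6: bank1 row4 -> HIT
Acc 7: bank0 row1 -> HIT
Acc 8: bank1 row3 -> MISS (open row3); precharges=4
Acc 9: bank0 row2 -> MISS (open row2); precharges=5
Acc 10: bank1 row0 -> MISS (open row0); precharges=6
Acc 11: bank0 row1 -> MISS (open row1); precharges=7
Acc 12: bank0 row0 -> MISS (open row0); precharges=8
Acc 13: bank0 row3 -> MISS (open row3); precharges=9
Acc 14: bank0 row3 -> HIT

Answer: 9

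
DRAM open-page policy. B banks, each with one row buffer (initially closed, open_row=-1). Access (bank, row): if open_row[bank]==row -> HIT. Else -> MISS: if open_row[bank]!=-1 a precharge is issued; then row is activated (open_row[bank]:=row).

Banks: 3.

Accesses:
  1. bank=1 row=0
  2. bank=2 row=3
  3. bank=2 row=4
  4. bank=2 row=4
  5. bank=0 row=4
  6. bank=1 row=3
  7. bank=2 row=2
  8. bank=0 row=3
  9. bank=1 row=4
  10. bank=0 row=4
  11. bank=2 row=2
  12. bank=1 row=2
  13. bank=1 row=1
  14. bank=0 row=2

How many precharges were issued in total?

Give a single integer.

Acc 1: bank1 row0 -> MISS (open row0); precharges=0
Acc 2: bank2 row3 -> MISS (open row3); precharges=0
Acc 3: bank2 row4 -> MISS (open row4); precharges=1
Acc 4: bank2 row4 -> HIT
Acc 5: bank0 row4 -> MISS (open row4); precharges=1
Acc 6: bank1 row3 -> MISS (open row3); precharges=2
Acc 7: bank2 row2 -> MISS (open row2); precharges=3
Acc 8: bank0 row3 -> MISS (open row3); precharges=4
Acc 9: bank1 row4 -> MISS (open row4); precharges=5
Acc 10: bank0 row4 -> MISS (open row4); precharges=6
Acc 11: bank2 row2 -> HIT
Acc 12: bank1 row2 -> MISS (open row2); precharges=7
Acc 13: bank1 row1 -> MISS (open row1); precharges=8
Acc 14: bank0 row2 -> MISS (open row2); precharges=9

Answer: 9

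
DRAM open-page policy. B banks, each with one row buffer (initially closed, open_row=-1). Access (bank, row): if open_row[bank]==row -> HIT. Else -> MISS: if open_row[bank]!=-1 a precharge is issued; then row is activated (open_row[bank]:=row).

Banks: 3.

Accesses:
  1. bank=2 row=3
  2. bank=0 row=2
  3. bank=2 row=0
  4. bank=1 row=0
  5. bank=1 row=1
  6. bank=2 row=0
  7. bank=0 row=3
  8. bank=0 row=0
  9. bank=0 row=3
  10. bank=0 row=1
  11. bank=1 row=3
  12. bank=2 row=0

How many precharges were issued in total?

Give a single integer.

Acc 1: bank2 row3 -> MISS (open row3); precharges=0
Acc 2: bank0 row2 -> MISS (open row2); precharges=0
Acc 3: bank2 row0 -> MISS (open row0); precharges=1
Acc 4: bank1 row0 -> MISS (open row0); precharges=1
Acc 5: bank1 row1 -> MISS (open row1); precharges=2
Acc 6: bank2 row0 -> HIT
Acc 7: bank0 row3 -> MISS (open row3); precharges=3
Acc 8: bank0 row0 -> MISS (open row0); precharges=4
Acc 9: bank0 row3 -> MISS (open row3); precharges=5
Acc 10: bank0 row1 -> MISS (open row1); precharges=6
Acc 11: bank1 row3 -> MISS (open row3); precharges=7
Acc 12: bank2 row0 -> HIT

Answer: 7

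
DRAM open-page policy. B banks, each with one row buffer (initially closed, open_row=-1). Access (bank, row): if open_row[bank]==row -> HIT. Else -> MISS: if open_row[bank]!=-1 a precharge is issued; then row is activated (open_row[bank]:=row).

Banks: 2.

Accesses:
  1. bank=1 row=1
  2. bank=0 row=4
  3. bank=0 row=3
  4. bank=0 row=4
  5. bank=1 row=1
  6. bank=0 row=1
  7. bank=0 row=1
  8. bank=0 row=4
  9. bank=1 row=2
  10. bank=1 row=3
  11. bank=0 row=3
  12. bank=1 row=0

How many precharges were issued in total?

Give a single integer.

Acc 1: bank1 row1 -> MISS (open row1); precharges=0
Acc 2: bank0 row4 -> MISS (open row4); precharges=0
Acc 3: bank0 row3 -> MISS (open row3); precharges=1
Acc 4: bank0 row4 -> MISS (open row4); precharges=2
Acc 5: bank1 row1 -> HIT
Acc 6: bank0 row1 -> MISS (open row1); precharges=3
Acc 7: bank0 row1 -> HIT
Acc 8: bank0 row4 -> MISS (open row4); precharges=4
Acc 9: bank1 row2 -> MISS (open row2); precharges=5
Acc 10: bank1 row3 -> MISS (open row3); precharges=6
Acc 11: bank0 row3 -> MISS (open row3); precharges=7
Acc 12: bank1 row0 -> MISS (open row0); precharges=8

Answer: 8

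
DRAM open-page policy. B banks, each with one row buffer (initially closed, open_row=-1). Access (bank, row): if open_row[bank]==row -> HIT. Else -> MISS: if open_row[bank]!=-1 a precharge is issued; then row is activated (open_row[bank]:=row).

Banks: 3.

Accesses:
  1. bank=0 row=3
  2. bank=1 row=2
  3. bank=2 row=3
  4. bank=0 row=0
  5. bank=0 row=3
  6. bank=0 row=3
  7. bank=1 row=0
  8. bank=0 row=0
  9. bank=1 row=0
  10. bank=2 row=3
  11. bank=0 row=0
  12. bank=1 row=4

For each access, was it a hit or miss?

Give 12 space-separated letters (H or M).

Acc 1: bank0 row3 -> MISS (open row3); precharges=0
Acc 2: bank1 row2 -> MISS (open row2); precharges=0
Acc 3: bank2 row3 -> MISS (open row3); precharges=0
Acc 4: bank0 row0 -> MISS (open row0); precharges=1
Acc 5: bank0 row3 -> MISS (open row3); precharges=2
Acc 6: bank0 row3 -> HIT
Acc 7: bank1 row0 -> MISS (open row0); precharges=3
Acc 8: bank0 row0 -> MISS (open row0); precharges=4
Acc 9: bank1 row0 -> HIT
Acc 10: bank2 row3 -> HIT
Acc 11: bank0 row0 -> HIT
Acc 12: bank1 row4 -> MISS (open row4); precharges=5

Answer: M M M M M H M M H H H M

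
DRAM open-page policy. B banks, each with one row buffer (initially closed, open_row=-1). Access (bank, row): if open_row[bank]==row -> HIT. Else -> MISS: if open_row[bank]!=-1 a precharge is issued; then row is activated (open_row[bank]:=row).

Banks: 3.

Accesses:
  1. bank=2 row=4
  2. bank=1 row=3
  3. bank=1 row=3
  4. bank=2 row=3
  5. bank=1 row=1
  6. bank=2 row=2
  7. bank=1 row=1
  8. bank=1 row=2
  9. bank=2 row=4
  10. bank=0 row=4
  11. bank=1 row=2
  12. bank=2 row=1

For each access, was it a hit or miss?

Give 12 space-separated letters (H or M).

Acc 1: bank2 row4 -> MISS (open row4); precharges=0
Acc 2: bank1 row3 -> MISS (open row3); precharges=0
Acc 3: bank1 row3 -> HIT
Acc 4: bank2 row3 -> MISS (open row3); precharges=1
Acc 5: bank1 row1 -> MISS (open row1); precharges=2
Acc 6: bank2 row2 -> MISS (open row2); precharges=3
Acc 7: bank1 row1 -> HIT
Acc 8: bank1 row2 -> MISS (open row2); precharges=4
Acc 9: bank2 row4 -> MISS (open row4); precharges=5
Acc 10: bank0 row4 -> MISS (open row4); precharges=5
Acc 11: bank1 row2 -> HIT
Acc 12: bank2 row1 -> MISS (open row1); precharges=6

Answer: M M H M M M H M M M H M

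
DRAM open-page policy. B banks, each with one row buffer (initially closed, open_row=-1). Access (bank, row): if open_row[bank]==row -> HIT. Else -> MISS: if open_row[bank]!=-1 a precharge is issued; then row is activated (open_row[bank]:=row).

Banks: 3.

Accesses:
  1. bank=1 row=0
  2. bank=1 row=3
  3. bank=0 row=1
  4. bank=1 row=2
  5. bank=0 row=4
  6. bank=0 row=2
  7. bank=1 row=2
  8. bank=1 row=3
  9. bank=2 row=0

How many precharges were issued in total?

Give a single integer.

Acc 1: bank1 row0 -> MISS (open row0); precharges=0
Acc 2: bank1 row3 -> MISS (open row3); precharges=1
Acc 3: bank0 row1 -> MISS (open row1); precharges=1
Acc 4: bank1 row2 -> MISS (open row2); precharges=2
Acc 5: bank0 row4 -> MISS (open row4); precharges=3
Acc 6: bank0 row2 -> MISS (open row2); precharges=4
Acc 7: bank1 row2 -> HIT
Acc 8: bank1 row3 -> MISS (open row3); precharges=5
Acc 9: bank2 row0 -> MISS (open row0); precharges=5

Answer: 5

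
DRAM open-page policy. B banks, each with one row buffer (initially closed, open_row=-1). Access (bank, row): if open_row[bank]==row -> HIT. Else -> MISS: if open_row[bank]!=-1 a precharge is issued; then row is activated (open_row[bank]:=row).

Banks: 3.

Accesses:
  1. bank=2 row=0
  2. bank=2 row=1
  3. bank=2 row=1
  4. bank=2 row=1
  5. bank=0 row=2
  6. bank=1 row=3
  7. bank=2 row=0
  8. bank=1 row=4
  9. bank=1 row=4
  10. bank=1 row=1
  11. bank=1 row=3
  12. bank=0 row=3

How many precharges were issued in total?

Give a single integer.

Acc 1: bank2 row0 -> MISS (open row0); precharges=0
Acc 2: bank2 row1 -> MISS (open row1); precharges=1
Acc 3: bank2 row1 -> HIT
Acc 4: bank2 row1 -> HIT
Acc 5: bank0 row2 -> MISS (open row2); precharges=1
Acc 6: bank1 row3 -> MISS (open row3); precharges=1
Acc 7: bank2 row0 -> MISS (open row0); precharges=2
Acc 8: bank1 row4 -> MISS (open row4); precharges=3
Acc 9: bank1 row4 -> HIT
Acc 10: bank1 row1 -> MISS (open row1); precharges=4
Acc 11: bank1 row3 -> MISS (open row3); precharges=5
Acc 12: bank0 row3 -> MISS (open row3); precharges=6

Answer: 6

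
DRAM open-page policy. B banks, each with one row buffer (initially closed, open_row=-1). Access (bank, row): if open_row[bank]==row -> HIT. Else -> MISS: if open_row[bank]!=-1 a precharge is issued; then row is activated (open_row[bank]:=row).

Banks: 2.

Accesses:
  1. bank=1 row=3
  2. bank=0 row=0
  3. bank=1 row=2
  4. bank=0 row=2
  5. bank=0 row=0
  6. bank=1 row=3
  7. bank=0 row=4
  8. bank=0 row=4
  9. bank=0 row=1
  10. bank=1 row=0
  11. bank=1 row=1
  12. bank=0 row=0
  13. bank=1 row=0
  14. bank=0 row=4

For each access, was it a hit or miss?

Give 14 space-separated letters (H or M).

Acc 1: bank1 row3 -> MISS (open row3); precharges=0
Acc 2: bank0 row0 -> MISS (open row0); precharges=0
Acc 3: bank1 row2 -> MISS (open row2); precharges=1
Acc 4: bank0 row2 -> MISS (open row2); precharges=2
Acc 5: bank0 row0 -> MISS (open row0); precharges=3
Acc 6: bank1 row3 -> MISS (open row3); precharges=4
Acc 7: bank0 row4 -> MISS (open row4); precharges=5
Acc 8: bank0 row4 -> HIT
Acc 9: bank0 row1 -> MISS (open row1); precharges=6
Acc 10: bank1 row0 -> MISS (open row0); precharges=7
Acc 11: bank1 row1 -> MISS (open row1); precharges=8
Acc 12: bank0 row0 -> MISS (open row0); precharges=9
Acc 13: bank1 row0 -> MISS (open row0); precharges=10
Acc 14: bank0 row4 -> MISS (open row4); precharges=11

Answer: M M M M M M M H M M M M M M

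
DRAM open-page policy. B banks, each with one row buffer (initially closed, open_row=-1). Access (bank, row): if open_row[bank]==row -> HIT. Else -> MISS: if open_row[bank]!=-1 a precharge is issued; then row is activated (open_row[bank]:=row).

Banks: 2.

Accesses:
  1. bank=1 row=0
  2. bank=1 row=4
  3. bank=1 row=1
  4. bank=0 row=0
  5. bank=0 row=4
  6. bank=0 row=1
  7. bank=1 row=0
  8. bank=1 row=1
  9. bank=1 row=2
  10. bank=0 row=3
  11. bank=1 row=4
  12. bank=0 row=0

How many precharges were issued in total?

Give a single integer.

Acc 1: bank1 row0 -> MISS (open row0); precharges=0
Acc 2: bank1 row4 -> MISS (open row4); precharges=1
Acc 3: bank1 row1 -> MISS (open row1); precharges=2
Acc 4: bank0 row0 -> MISS (open row0); precharges=2
Acc 5: bank0 row4 -> MISS (open row4); precharges=3
Acc 6: bank0 row1 -> MISS (open row1); precharges=4
Acc 7: bank1 row0 -> MISS (open row0); precharges=5
Acc 8: bank1 row1 -> MISS (open row1); precharges=6
Acc 9: bank1 row2 -> MISS (open row2); precharges=7
Acc 10: bank0 row3 -> MISS (open row3); precharges=8
Acc 11: bank1 row4 -> MISS (open row4); precharges=9
Acc 12: bank0 row0 -> MISS (open row0); precharges=10

Answer: 10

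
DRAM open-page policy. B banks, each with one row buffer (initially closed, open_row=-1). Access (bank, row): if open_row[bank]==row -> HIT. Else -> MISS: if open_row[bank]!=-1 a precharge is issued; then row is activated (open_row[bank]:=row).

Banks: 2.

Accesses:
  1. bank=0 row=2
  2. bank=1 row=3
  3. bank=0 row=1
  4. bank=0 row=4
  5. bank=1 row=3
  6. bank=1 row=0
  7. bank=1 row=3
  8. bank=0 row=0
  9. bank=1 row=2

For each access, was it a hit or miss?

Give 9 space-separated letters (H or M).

Acc 1: bank0 row2 -> MISS (open row2); precharges=0
Acc 2: bank1 row3 -> MISS (open row3); precharges=0
Acc 3: bank0 row1 -> MISS (open row1); precharges=1
Acc 4: bank0 row4 -> MISS (open row4); precharges=2
Acc 5: bank1 row3 -> HIT
Acc 6: bank1 row0 -> MISS (open row0); precharges=3
Acc 7: bank1 row3 -> MISS (open row3); precharges=4
Acc 8: bank0 row0 -> MISS (open row0); precharges=5
Acc 9: bank1 row2 -> MISS (open row2); precharges=6

Answer: M M M M H M M M M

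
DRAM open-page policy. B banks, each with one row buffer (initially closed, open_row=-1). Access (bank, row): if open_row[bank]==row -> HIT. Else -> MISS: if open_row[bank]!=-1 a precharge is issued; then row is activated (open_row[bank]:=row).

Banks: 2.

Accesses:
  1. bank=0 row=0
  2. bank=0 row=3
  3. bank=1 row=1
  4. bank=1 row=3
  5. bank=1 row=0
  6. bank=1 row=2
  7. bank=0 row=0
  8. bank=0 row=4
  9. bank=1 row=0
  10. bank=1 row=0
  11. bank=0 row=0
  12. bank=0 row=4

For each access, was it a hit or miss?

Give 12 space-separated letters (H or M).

Acc 1: bank0 row0 -> MISS (open row0); precharges=0
Acc 2: bank0 row3 -> MISS (open row3); precharges=1
Acc 3: bank1 row1 -> MISS (open row1); precharges=1
Acc 4: bank1 row3 -> MISS (open row3); precharges=2
Acc 5: bank1 row0 -> MISS (open row0); precharges=3
Acc 6: bank1 row2 -> MISS (open row2); precharges=4
Acc 7: bank0 row0 -> MISS (open row0); precharges=5
Acc 8: bank0 row4 -> MISS (open row4); precharges=6
Acc 9: bank1 row0 -> MISS (open row0); precharges=7
Acc 10: bank1 row0 -> HIT
Acc 11: bank0 row0 -> MISS (open row0); precharges=8
Acc 12: bank0 row4 -> MISS (open row4); precharges=9

Answer: M M M M M M M M M H M M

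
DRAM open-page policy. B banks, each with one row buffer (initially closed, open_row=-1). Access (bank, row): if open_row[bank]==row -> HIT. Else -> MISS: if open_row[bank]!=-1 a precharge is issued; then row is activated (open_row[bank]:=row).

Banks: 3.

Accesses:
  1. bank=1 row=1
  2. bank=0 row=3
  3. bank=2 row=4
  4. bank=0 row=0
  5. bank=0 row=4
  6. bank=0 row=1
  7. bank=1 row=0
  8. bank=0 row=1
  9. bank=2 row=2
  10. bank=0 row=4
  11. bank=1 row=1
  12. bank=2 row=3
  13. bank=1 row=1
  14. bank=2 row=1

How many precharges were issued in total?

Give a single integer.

Acc 1: bank1 row1 -> MISS (open row1); precharges=0
Acc 2: bank0 row3 -> MISS (open row3); precharges=0
Acc 3: bank2 row4 -> MISS (open row4); precharges=0
Acc 4: bank0 row0 -> MISS (open row0); precharges=1
Acc 5: bank0 row4 -> MISS (open row4); precharges=2
Acc 6: bank0 row1 -> MISS (open row1); precharges=3
Acc 7: bank1 row0 -> MISS (open row0); precharges=4
Acc 8: bank0 row1 -> HIT
Acc 9: bank2 row2 -> MISS (open row2); precharges=5
Acc 10: bank0 row4 -> MISS (open row4); precharges=6
Acc 11: bank1 row1 -> MISS (open row1); precharges=7
Acc 12: bank2 row3 -> MISS (open row3); precharges=8
Acc 13: bank1 row1 -> HIT
Acc 14: bank2 row1 -> MISS (open row1); precharges=9

Answer: 9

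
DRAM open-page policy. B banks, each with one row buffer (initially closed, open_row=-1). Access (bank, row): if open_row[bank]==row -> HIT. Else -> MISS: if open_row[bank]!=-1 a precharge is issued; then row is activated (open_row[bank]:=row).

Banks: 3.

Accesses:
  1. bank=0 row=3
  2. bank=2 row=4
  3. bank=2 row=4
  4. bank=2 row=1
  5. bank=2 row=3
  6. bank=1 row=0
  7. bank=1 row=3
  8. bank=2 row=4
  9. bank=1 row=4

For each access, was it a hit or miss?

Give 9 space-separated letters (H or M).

Acc 1: bank0 row3 -> MISS (open row3); precharges=0
Acc 2: bank2 row4 -> MISS (open row4); precharges=0
Acc 3: bank2 row4 -> HIT
Acc 4: bank2 row1 -> MISS (open row1); precharges=1
Acc 5: bank2 row3 -> MISS (open row3); precharges=2
Acc 6: bank1 row0 -> MISS (open row0); precharges=2
Acc 7: bank1 row3 -> MISS (open row3); precharges=3
Acc 8: bank2 row4 -> MISS (open row4); precharges=4
Acc 9: bank1 row4 -> MISS (open row4); precharges=5

Answer: M M H M M M M M M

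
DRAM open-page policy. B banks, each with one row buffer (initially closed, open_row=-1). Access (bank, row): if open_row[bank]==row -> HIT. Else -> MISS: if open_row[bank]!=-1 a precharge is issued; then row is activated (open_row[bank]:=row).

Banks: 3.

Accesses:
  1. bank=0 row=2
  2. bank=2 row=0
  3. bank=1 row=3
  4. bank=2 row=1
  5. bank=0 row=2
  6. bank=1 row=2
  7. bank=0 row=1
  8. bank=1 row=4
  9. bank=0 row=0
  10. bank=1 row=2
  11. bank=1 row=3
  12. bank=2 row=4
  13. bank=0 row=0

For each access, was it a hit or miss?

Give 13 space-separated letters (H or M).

Acc 1: bank0 row2 -> MISS (open row2); precharges=0
Acc 2: bank2 row0 -> MISS (open row0); precharges=0
Acc 3: bank1 row3 -> MISS (open row3); precharges=0
Acc 4: bank2 row1 -> MISS (open row1); precharges=1
Acc 5: bank0 row2 -> HIT
Acc 6: bank1 row2 -> MISS (open row2); precharges=2
Acc 7: bank0 row1 -> MISS (open row1); precharges=3
Acc 8: bank1 row4 -> MISS (open row4); precharges=4
Acc 9: bank0 row0 -> MISS (open row0); precharges=5
Acc 10: bank1 row2 -> MISS (open row2); precharges=6
Acc 11: bank1 row3 -> MISS (open row3); precharges=7
Acc 12: bank2 row4 -> MISS (open row4); precharges=8
Acc 13: bank0 row0 -> HIT

Answer: M M M M H M M M M M M M H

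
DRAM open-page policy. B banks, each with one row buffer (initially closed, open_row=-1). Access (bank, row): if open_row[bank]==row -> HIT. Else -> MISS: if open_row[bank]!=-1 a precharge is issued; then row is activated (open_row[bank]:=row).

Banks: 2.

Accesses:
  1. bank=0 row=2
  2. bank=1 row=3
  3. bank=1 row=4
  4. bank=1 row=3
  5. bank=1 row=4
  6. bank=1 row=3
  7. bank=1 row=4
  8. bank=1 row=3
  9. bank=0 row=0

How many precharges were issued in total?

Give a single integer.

Answer: 7

Derivation:
Acc 1: bank0 row2 -> MISS (open row2); precharges=0
Acc 2: bank1 row3 -> MISS (open row3); precharges=0
Acc 3: bank1 row4 -> MISS (open row4); precharges=1
Acc 4: bank1 row3 -> MISS (open row3); precharges=2
Acc 5: bank1 row4 -> MISS (open row4); precharges=3
Acc 6: bank1 row3 -> MISS (open row3); precharges=4
Acc 7: bank1 row4 -> MISS (open row4); precharges=5
Acc 8: bank1 row3 -> MISS (open row3); precharges=6
Acc 9: bank0 row0 -> MISS (open row0); precharges=7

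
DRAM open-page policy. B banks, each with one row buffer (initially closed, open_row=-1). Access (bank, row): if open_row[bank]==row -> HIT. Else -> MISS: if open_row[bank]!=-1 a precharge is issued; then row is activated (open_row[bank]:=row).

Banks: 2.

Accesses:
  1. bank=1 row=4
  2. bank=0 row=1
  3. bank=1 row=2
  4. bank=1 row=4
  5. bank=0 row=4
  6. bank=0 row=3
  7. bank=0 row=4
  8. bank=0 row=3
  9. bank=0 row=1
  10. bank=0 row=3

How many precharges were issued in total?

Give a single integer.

Answer: 8

Derivation:
Acc 1: bank1 row4 -> MISS (open row4); precharges=0
Acc 2: bank0 row1 -> MISS (open row1); precharges=0
Acc 3: bank1 row2 -> MISS (open row2); precharges=1
Acc 4: bank1 row4 -> MISS (open row4); precharges=2
Acc 5: bank0 row4 -> MISS (open row4); precharges=3
Acc 6: bank0 row3 -> MISS (open row3); precharges=4
Acc 7: bank0 row4 -> MISS (open row4); precharges=5
Acc 8: bank0 row3 -> MISS (open row3); precharges=6
Acc 9: bank0 row1 -> MISS (open row1); precharges=7
Acc 10: bank0 row3 -> MISS (open row3); precharges=8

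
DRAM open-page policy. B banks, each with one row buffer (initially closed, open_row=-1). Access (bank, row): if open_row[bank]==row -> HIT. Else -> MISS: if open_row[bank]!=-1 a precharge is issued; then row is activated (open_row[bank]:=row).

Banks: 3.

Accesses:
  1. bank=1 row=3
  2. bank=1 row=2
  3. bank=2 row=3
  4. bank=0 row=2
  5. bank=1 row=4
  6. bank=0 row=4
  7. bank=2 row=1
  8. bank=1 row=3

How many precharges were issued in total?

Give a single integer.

Acc 1: bank1 row3 -> MISS (open row3); precharges=0
Acc 2: bank1 row2 -> MISS (open row2); precharges=1
Acc 3: bank2 row3 -> MISS (open row3); precharges=1
Acc 4: bank0 row2 -> MISS (open row2); precharges=1
Acc 5: bank1 row4 -> MISS (open row4); precharges=2
Acc 6: bank0 row4 -> MISS (open row4); precharges=3
Acc 7: bank2 row1 -> MISS (open row1); precharges=4
Acc 8: bank1 row3 -> MISS (open row3); precharges=5

Answer: 5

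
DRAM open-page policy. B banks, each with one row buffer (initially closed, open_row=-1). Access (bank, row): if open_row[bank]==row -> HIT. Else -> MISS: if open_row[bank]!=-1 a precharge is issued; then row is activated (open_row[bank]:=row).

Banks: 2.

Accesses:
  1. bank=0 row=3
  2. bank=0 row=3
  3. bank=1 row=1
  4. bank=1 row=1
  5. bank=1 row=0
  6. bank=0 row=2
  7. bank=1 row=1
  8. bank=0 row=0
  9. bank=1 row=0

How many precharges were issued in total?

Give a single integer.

Acc 1: bank0 row3 -> MISS (open row3); precharges=0
Acc 2: bank0 row3 -> HIT
Acc 3: bank1 row1 -> MISS (open row1); precharges=0
Acc 4: bank1 row1 -> HIT
Acc 5: bank1 row0 -> MISS (open row0); precharges=1
Acc 6: bank0 row2 -> MISS (open row2); precharges=2
Acc 7: bank1 row1 -> MISS (open row1); precharges=3
Acc 8: bank0 row0 -> MISS (open row0); precharges=4
Acc 9: bank1 row0 -> MISS (open row0); precharges=5

Answer: 5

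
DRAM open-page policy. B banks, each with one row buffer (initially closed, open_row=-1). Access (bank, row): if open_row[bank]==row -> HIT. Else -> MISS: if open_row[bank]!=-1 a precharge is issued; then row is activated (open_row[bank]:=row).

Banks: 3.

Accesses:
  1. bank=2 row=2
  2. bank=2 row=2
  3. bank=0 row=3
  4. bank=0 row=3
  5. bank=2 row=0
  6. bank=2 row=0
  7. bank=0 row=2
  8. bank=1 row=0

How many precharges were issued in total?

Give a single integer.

Answer: 2

Derivation:
Acc 1: bank2 row2 -> MISS (open row2); precharges=0
Acc 2: bank2 row2 -> HIT
Acc 3: bank0 row3 -> MISS (open row3); precharges=0
Acc 4: bank0 row3 -> HIT
Acc 5: bank2 row0 -> MISS (open row0); precharges=1
Acc 6: bank2 row0 -> HIT
Acc 7: bank0 row2 -> MISS (open row2); precharges=2
Acc 8: bank1 row0 -> MISS (open row0); precharges=2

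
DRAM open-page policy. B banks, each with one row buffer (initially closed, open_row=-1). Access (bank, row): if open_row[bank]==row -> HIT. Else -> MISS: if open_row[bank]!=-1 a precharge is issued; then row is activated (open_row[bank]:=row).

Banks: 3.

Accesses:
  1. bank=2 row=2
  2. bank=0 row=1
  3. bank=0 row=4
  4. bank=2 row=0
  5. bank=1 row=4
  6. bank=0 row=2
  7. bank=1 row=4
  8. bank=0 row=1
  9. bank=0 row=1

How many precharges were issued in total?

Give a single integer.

Acc 1: bank2 row2 -> MISS (open row2); precharges=0
Acc 2: bank0 row1 -> MISS (open row1); precharges=0
Acc 3: bank0 row4 -> MISS (open row4); precharges=1
Acc 4: bank2 row0 -> MISS (open row0); precharges=2
Acc 5: bank1 row4 -> MISS (open row4); precharges=2
Acc 6: bank0 row2 -> MISS (open row2); precharges=3
Acc 7: bank1 row4 -> HIT
Acc 8: bank0 row1 -> MISS (open row1); precharges=4
Acc 9: bank0 row1 -> HIT

Answer: 4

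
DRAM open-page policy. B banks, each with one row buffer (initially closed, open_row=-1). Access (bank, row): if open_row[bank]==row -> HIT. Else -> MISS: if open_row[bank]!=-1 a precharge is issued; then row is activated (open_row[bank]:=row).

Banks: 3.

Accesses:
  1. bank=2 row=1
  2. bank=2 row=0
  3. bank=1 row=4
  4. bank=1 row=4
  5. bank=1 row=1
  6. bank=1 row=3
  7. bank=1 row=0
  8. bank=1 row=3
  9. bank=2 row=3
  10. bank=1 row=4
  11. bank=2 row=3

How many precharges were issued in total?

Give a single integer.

Answer: 7

Derivation:
Acc 1: bank2 row1 -> MISS (open row1); precharges=0
Acc 2: bank2 row0 -> MISS (open row0); precharges=1
Acc 3: bank1 row4 -> MISS (open row4); precharges=1
Acc 4: bank1 row4 -> HIT
Acc 5: bank1 row1 -> MISS (open row1); precharges=2
Acc 6: bank1 row3 -> MISS (open row3); precharges=3
Acc 7: bank1 row0 -> MISS (open row0); precharges=4
Acc 8: bank1 row3 -> MISS (open row3); precharges=5
Acc 9: bank2 row3 -> MISS (open row3); precharges=6
Acc 10: bank1 row4 -> MISS (open row4); precharges=7
Acc 11: bank2 row3 -> HIT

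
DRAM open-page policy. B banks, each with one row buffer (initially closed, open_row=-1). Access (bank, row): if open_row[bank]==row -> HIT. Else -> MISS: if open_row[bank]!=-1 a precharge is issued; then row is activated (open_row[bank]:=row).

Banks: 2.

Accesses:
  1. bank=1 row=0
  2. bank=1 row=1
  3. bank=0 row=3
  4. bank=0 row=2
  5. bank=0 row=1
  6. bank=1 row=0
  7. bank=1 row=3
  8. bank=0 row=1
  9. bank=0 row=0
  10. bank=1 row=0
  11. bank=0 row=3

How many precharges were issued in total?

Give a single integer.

Acc 1: bank1 row0 -> MISS (open row0); precharges=0
Acc 2: bank1 row1 -> MISS (open row1); precharges=1
Acc 3: bank0 row3 -> MISS (open row3); precharges=1
Acc 4: bank0 row2 -> MISS (open row2); precharges=2
Acc 5: bank0 row1 -> MISS (open row1); precharges=3
Acc 6: bank1 row0 -> MISS (open row0); precharges=4
Acc 7: bank1 row3 -> MISS (open row3); precharges=5
Acc 8: bank0 row1 -> HIT
Acc 9: bank0 row0 -> MISS (open row0); precharges=6
Acc 10: bank1 row0 -> MISS (open row0); precharges=7
Acc 11: bank0 row3 -> MISS (open row3); precharges=8

Answer: 8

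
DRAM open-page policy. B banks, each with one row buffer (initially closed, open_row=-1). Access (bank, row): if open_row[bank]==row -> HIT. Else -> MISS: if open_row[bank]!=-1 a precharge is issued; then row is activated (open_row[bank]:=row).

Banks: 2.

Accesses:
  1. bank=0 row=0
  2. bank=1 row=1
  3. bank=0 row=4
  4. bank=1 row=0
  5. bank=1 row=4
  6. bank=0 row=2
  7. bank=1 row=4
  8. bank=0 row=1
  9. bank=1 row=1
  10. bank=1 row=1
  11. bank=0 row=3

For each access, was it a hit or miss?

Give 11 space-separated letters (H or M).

Acc 1: bank0 row0 -> MISS (open row0); precharges=0
Acc 2: bank1 row1 -> MISS (open row1); precharges=0
Acc 3: bank0 row4 -> MISS (open row4); precharges=1
Acc 4: bank1 row0 -> MISS (open row0); precharges=2
Acc 5: bank1 row4 -> MISS (open row4); precharges=3
Acc 6: bank0 row2 -> MISS (open row2); precharges=4
Acc 7: bank1 row4 -> HIT
Acc 8: bank0 row1 -> MISS (open row1); precharges=5
Acc 9: bank1 row1 -> MISS (open row1); precharges=6
Acc 10: bank1 row1 -> HIT
Acc 11: bank0 row3 -> MISS (open row3); precharges=7

Answer: M M M M M M H M M H M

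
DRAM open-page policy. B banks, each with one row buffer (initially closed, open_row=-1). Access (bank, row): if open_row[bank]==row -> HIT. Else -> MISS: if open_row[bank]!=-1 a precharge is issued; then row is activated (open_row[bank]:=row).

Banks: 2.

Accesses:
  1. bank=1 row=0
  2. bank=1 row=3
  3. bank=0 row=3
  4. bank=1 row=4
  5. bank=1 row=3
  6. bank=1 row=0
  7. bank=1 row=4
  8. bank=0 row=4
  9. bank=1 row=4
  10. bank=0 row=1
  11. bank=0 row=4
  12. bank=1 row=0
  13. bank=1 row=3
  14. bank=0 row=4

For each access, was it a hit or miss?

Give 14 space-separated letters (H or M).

Acc 1: bank1 row0 -> MISS (open row0); precharges=0
Acc 2: bank1 row3 -> MISS (open row3); precharges=1
Acc 3: bank0 row3 -> MISS (open row3); precharges=1
Acc 4: bank1 row4 -> MISS (open row4); precharges=2
Acc 5: bank1 row3 -> MISS (open row3); precharges=3
Acc 6: bank1 row0 -> MISS (open row0); precharges=4
Acc 7: bank1 row4 -> MISS (open row4); precharges=5
Acc 8: bank0 row4 -> MISS (open row4); precharges=6
Acc 9: bank1 row4 -> HIT
Acc 10: bank0 row1 -> MISS (open row1); precharges=7
Acc 11: bank0 row4 -> MISS (open row4); precharges=8
Acc 12: bank1 row0 -> MISS (open row0); precharges=9
Acc 13: bank1 row3 -> MISS (open row3); precharges=10
Acc 14: bank0 row4 -> HIT

Answer: M M M M M M M M H M M M M H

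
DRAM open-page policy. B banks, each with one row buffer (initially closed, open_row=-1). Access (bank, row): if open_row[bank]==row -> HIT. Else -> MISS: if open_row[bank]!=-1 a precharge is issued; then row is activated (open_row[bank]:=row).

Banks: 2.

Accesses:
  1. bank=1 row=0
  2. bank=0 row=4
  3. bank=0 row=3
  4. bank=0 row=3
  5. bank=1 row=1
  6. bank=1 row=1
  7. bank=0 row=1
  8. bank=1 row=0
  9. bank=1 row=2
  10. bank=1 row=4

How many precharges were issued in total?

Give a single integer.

Acc 1: bank1 row0 -> MISS (open row0); precharges=0
Acc 2: bank0 row4 -> MISS (open row4); precharges=0
Acc 3: bank0 row3 -> MISS (open row3); precharges=1
Acc 4: bank0 row3 -> HIT
Acc 5: bank1 row1 -> MISS (open row1); precharges=2
Acc 6: bank1 row1 -> HIT
Acc 7: bank0 row1 -> MISS (open row1); precharges=3
Acc 8: bank1 row0 -> MISS (open row0); precharges=4
Acc 9: bank1 row2 -> MISS (open row2); precharges=5
Acc 10: bank1 row4 -> MISS (open row4); precharges=6

Answer: 6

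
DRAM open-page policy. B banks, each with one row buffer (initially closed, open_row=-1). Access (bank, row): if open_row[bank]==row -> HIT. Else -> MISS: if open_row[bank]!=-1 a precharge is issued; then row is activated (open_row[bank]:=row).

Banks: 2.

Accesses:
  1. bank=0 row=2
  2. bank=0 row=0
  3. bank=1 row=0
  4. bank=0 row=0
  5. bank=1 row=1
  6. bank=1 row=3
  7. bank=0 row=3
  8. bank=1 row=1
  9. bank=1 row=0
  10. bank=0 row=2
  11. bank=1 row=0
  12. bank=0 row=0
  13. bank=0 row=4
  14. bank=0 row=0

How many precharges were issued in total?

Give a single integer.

Acc 1: bank0 row2 -> MISS (open row2); precharges=0
Acc 2: bank0 row0 -> MISS (open row0); precharges=1
Acc 3: bank1 row0 -> MISS (open row0); precharges=1
Acc 4: bank0 row0 -> HIT
Acc 5: bank1 row1 -> MISS (open row1); precharges=2
Acc 6: bank1 row3 -> MISS (open row3); precharges=3
Acc 7: bank0 row3 -> MISS (open row3); precharges=4
Acc 8: bank1 row1 -> MISS (open row1); precharges=5
Acc 9: bank1 row0 -> MISS (open row0); precharges=6
Acc 10: bank0 row2 -> MISS (open row2); precharges=7
Acc 11: bank1 row0 -> HIT
Acc 12: bank0 row0 -> MISS (open row0); precharges=8
Acc 13: bank0 row4 -> MISS (open row4); precharges=9
Acc 14: bank0 row0 -> MISS (open row0); precharges=10

Answer: 10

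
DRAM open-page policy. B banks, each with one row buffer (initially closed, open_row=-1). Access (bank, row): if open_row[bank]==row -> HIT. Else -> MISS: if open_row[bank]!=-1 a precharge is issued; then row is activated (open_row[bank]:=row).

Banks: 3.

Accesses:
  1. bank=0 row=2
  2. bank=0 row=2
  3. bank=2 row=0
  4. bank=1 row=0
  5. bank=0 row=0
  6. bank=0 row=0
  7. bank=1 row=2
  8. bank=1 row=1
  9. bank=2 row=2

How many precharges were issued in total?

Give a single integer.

Acc 1: bank0 row2 -> MISS (open row2); precharges=0
Acc 2: bank0 row2 -> HIT
Acc 3: bank2 row0 -> MISS (open row0); precharges=0
Acc 4: bank1 row0 -> MISS (open row0); precharges=0
Acc 5: bank0 row0 -> MISS (open row0); precharges=1
Acc 6: bank0 row0 -> HIT
Acc 7: bank1 row2 -> MISS (open row2); precharges=2
Acc 8: bank1 row1 -> MISS (open row1); precharges=3
Acc 9: bank2 row2 -> MISS (open row2); precharges=4

Answer: 4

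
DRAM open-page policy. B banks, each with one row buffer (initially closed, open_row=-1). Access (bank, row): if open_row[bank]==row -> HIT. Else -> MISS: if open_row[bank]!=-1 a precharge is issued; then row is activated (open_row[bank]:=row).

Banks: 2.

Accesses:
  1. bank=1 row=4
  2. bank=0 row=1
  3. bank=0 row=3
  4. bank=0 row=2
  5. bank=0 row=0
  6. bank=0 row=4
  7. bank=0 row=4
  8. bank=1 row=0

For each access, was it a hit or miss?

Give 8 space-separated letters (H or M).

Answer: M M M M M M H M

Derivation:
Acc 1: bank1 row4 -> MISS (open row4); precharges=0
Acc 2: bank0 row1 -> MISS (open row1); precharges=0
Acc 3: bank0 row3 -> MISS (open row3); precharges=1
Acc 4: bank0 row2 -> MISS (open row2); precharges=2
Acc 5: bank0 row0 -> MISS (open row0); precharges=3
Acc 6: bank0 row4 -> MISS (open row4); precharges=4
Acc 7: bank0 row4 -> HIT
Acc 8: bank1 row0 -> MISS (open row0); precharges=5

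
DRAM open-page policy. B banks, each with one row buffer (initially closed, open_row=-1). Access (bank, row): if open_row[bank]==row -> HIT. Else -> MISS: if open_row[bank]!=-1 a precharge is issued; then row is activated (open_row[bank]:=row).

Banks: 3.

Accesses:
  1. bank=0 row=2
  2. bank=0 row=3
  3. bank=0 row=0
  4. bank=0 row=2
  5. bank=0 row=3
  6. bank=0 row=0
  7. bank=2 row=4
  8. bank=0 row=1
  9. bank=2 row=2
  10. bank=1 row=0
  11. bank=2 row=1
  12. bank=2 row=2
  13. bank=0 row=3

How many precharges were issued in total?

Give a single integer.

Acc 1: bank0 row2 -> MISS (open row2); precharges=0
Acc 2: bank0 row3 -> MISS (open row3); precharges=1
Acc 3: bank0 row0 -> MISS (open row0); precharges=2
Acc 4: bank0 row2 -> MISS (open row2); precharges=3
Acc 5: bank0 row3 -> MISS (open row3); precharges=4
Acc 6: bank0 row0 -> MISS (open row0); precharges=5
Acc 7: bank2 row4 -> MISS (open row4); precharges=5
Acc 8: bank0 row1 -> MISS (open row1); precharges=6
Acc 9: bank2 row2 -> MISS (open row2); precharges=7
Acc 10: bank1 row0 -> MISS (open row0); precharges=7
Acc 11: bank2 row1 -> MISS (open row1); precharges=8
Acc 12: bank2 row2 -> MISS (open row2); precharges=9
Acc 13: bank0 row3 -> MISS (open row3); precharges=10

Answer: 10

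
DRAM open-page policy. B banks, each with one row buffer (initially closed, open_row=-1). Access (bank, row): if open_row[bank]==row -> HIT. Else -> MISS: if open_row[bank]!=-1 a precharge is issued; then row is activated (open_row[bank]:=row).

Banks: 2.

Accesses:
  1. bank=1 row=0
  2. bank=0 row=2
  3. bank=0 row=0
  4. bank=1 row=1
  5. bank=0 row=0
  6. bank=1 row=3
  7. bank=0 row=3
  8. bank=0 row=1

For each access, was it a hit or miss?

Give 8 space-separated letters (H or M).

Acc 1: bank1 row0 -> MISS (open row0); precharges=0
Acc 2: bank0 row2 -> MISS (open row2); precharges=0
Acc 3: bank0 row0 -> MISS (open row0); precharges=1
Acc 4: bank1 row1 -> MISS (open row1); precharges=2
Acc 5: bank0 row0 -> HIT
Acc 6: bank1 row3 -> MISS (open row3); precharges=3
Acc 7: bank0 row3 -> MISS (open row3); precharges=4
Acc 8: bank0 row1 -> MISS (open row1); precharges=5

Answer: M M M M H M M M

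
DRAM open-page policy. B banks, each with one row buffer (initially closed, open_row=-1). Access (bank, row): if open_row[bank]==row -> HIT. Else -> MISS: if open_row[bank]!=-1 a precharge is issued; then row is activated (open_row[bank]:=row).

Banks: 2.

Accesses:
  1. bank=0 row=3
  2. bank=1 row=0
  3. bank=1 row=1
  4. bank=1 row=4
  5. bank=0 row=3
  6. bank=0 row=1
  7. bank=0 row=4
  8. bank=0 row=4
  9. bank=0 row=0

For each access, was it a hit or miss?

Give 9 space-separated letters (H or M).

Acc 1: bank0 row3 -> MISS (open row3); precharges=0
Acc 2: bank1 row0 -> MISS (open row0); precharges=0
Acc 3: bank1 row1 -> MISS (open row1); precharges=1
Acc 4: bank1 row4 -> MISS (open row4); precharges=2
Acc 5: bank0 row3 -> HIT
Acc 6: bank0 row1 -> MISS (open row1); precharges=3
Acc 7: bank0 row4 -> MISS (open row4); precharges=4
Acc 8: bank0 row4 -> HIT
Acc 9: bank0 row0 -> MISS (open row0); precharges=5

Answer: M M M M H M M H M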